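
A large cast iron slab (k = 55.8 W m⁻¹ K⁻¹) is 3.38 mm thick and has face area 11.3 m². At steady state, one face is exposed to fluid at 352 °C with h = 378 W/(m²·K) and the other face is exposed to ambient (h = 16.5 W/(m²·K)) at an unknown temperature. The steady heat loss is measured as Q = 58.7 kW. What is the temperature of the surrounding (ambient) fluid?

Sum the resistances:
  R_conv,in = 1/(hA) = 1/(378·11.3) = 2.341×10^-4 K/W
  R_cast iron = L/(kA) = 0.00338/(55.8·11.3) = 5.360×10^-6 K/W
  R_conv,out = 1/(hA) = 1/(16.5·11.3) = 0.005363 K/W
ΣR = 0.005603 K/W
ΔT = Q·ΣR = 58700 × 0.005603 = 328.9 K
Heat flows outward, so T_out = T_in − ΔT = 352 − 328.9 = 23.1 °C

T_out = 23.1 °C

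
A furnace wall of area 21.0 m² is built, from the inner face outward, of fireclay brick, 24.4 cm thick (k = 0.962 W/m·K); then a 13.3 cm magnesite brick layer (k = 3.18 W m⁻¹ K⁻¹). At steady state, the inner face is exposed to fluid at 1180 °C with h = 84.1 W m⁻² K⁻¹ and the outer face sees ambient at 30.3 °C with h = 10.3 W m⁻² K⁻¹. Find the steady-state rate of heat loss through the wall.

Series thermal resistances, inner to outer:
  R_conv,in = 1/(hA) = 1/(84.1·21.0) = 5.662×10^-4 K/W
  R_fireclay brick = L/(kA) = 0.244/(0.962·21.0) = 0.01208 K/W
  R_magnesite brick = L/(kA) = 0.133/(3.18·21.0) = 0.001992 K/W
  R_conv,out = 1/(hA) = 1/(10.3·21.0) = 0.004623 K/W
ΣR = 5.662×10^-4 + 0.01208 + 0.001992 + 0.004623 = 0.01926 K/W
Q = ΔT/ΣR = (1180 °C − 30.3 °C)/0.01926 = 59700 W

Q = 59.7 kW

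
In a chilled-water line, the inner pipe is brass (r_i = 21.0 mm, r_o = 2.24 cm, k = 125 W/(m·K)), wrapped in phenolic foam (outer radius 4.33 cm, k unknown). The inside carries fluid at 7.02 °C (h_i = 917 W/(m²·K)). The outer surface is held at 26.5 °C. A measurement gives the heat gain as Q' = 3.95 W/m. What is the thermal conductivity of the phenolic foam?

k = 0.0213 W/m·K

ΣR = ΔT/Q' = |7.02 − 26.5|/3.95 = 4.932 m·K/W
Known resistances:
  R'_conv,in = 1/(2πr h) = 1/(2π·0.0210·917) = 0.008265 m·K/W
  R'_brass = ln(0.0224/0.0210)/(2πk) = 0.06454/(2π·125) = 8.217×10^-5 m·K/W
R_phenolic foam = ΣR − ΣR_known = 4.932 − 0.008347 = 4.924 m·K/W
ln(r₂/r₁)/(2πk) = 4.924 ⇒ k = 0.6591/(2π·4.924) = 0.0213 W/m·K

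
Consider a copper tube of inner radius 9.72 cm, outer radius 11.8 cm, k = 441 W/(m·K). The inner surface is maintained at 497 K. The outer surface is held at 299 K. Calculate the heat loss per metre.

Q' = 2830 kW/m

Q' = 2πk·ΔT/ln(r₂/r₁) = 2π × 441 × 198 / ln(0.118/0.0972) = 2.83×10^6 W/m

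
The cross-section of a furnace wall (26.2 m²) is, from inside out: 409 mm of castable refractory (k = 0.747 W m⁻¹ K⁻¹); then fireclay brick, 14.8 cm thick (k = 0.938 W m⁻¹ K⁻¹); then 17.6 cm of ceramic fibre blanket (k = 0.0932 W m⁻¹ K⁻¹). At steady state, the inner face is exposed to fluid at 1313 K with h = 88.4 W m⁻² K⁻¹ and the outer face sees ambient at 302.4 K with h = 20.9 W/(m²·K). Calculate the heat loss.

Q = 9.98 kW

Treat each layer as a resistance in series:
  R_conv,in = 1/(hA) = 1/(88.4·26.2) = 4.318×10^-4 K/W
  R_castable refractory = L/(kA) = 0.409/(0.747·26.2) = 0.02090 K/W
  R_fireclay brick = L/(kA) = 0.148/(0.938·26.2) = 0.006022 K/W
  R_ceramic fibre blanket = L/(kA) = 0.176/(0.0932·26.2) = 0.07208 K/W
  R_conv,out = 1/(hA) = 1/(20.9·26.2) = 0.001826 K/W
ΣR = 4.318×10^-4 + 0.02090 + 0.006022 + 0.07208 + 0.001826 = 0.1013 K/W
Q = ΔT/ΣR = (1313 K − 302.4 K)/0.1013 = 9980 W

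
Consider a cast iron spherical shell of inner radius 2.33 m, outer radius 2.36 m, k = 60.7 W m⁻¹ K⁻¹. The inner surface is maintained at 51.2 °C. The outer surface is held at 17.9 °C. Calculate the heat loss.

Q = 4.66×10^6 W

Q = 4πk·ΔT/(1/r₁ − 1/r₂) = 4π × 60.7 × 33.3 / (1/2.33 − 1/2.36) = 4.66×10^6 W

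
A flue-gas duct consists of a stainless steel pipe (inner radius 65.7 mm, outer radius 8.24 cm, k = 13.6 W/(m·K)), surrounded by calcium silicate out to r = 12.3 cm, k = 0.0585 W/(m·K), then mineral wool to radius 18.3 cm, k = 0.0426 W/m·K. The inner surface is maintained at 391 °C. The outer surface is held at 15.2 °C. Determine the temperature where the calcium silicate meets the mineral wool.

Resistance network (inner→outer):
  R'_stainless steel = ln(0.0824/0.0657)/(2πk) = 0.2265/(2π·13.6) = 0.002650 m·K/W
  R'_calcium silicate = ln(0.123/0.0824)/(2πk) = 0.4006/(2π·0.0585) = 1.090 m·K/W
  R'_mineral wool = ln(0.183/0.123)/(2πk) = 0.3973/(2π·0.0426) = 1.484 m·K/W
ΣR = 0.002650 + 1.090 + 1.484 = 2.577 m·K/W
Q' = ΔT/ΣR = (391 °C − 15.2 °C)/2.577 = 145.8 W/m
From the inner boundary to the calcium silicate/mineral wool interface, ΣR_partial = 1.093 m·K/W.
T_interface = T_in − Q'·ΣR_partial = 391 °C − (145.8)(1.093) = 232 °C

T = 232 °C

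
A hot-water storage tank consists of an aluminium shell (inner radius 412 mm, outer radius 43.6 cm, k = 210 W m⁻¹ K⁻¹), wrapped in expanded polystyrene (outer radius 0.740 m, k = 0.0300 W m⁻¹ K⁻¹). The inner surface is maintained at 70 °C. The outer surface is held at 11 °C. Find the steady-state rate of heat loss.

Treat each layer as a resistance in series:
  R_aluminium = (1/0.412 − 1/0.436)/(4πk) = 0.1336/(4π·210) = 5.063×10^-5 K/W
  R_expanded polystyrene = (1/0.436 − 1/0.740)/(4πk) = 0.9422/(4π·0.0300) = 2.499 K/W
ΣR = 5.063×10^-5 + 2.499 = 2.499 K/W
Q = ΔT/ΣR = (70 °C − 11 °C)/2.499 = 23.6 W

Q = 23.6 W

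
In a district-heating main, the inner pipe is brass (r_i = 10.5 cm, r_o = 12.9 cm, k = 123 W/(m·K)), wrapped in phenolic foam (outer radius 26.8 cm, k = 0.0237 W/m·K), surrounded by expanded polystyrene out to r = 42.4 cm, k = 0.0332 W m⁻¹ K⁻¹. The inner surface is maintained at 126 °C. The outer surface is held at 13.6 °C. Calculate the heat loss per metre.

Q' = 15.8 W/m

Series thermal resistances, inner to outer:
  R'_brass = ln(0.129/0.105)/(2πk) = 0.2059/(2π·123) = 2.664×10^-4 m·K/W
  R'_phenolic foam = ln(0.268/0.129)/(2πk) = 0.7312/(2π·0.0237) = 4.910 m·K/W
  R'_expanded polystyrene = ln(0.424/0.268)/(2πk) = 0.4587/(2π·0.0332) = 2.199 m·K/W
ΣR = 2.664×10^-4 + 4.910 + 2.199 = 7.109 m·K/W
Q' = ΔT/ΣR = (126 °C − 13.6 °C)/7.109 = 15.8 W/m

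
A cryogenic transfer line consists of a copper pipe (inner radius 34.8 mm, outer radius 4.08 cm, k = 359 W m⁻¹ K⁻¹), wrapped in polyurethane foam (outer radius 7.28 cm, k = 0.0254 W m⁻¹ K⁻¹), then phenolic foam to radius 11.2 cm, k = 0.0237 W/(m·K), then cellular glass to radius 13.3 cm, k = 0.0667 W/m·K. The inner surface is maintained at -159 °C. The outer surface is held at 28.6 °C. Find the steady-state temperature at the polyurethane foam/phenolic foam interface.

Treat each layer as a resistance in series:
  R'_copper = ln(0.0408/0.0348)/(2πk) = 0.1591/(2π·359) = 7.052×10^-5 m·K/W
  R'_polyurethane foam = ln(0.0728/0.0408)/(2πk) = 0.5790/(2π·0.0254) = 3.628 m·K/W
  R'_phenolic foam = ln(0.112/0.0728)/(2πk) = 0.4308/(2π·0.0237) = 2.893 m·K/W
  R'_cellular glass = ln(0.133/0.112)/(2πk) = 0.1719/(2π·0.0667) = 0.4101 m·K/W
ΣR = 7.052×10^-5 + 3.628 + 2.893 + 0.4101 = 6.931 m·K/W
Q' = ΔT/ΣR = (-159 °C − 28.6 °C)/6.931 = -27.07 W/m
From the inner boundary to the polyurethane foam/phenolic foam interface, ΣR_partial = 3.628 m·K/W.
T_interface = T_in − Q'·ΣR_partial = -159 °C − (-27.07)(3.628) = -60.8 °C

T = -60.8 °C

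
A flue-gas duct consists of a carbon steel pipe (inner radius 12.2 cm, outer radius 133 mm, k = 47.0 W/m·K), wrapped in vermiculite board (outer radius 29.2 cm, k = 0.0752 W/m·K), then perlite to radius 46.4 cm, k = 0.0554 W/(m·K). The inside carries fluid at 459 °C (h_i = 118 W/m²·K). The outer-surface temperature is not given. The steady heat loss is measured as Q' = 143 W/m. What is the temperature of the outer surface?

T_out = 29.1 °C

Series resistances:
  R'_conv,in = 1/(2πr h) = 1/(2π·0.122·118) = 0.01106 m·K/W
  R'_carbon steel = ln(0.133/0.122)/(2πk) = 0.08633/(2π·47.0) = 2.923×10^-4 m·K/W
  R'_vermiculite board = ln(0.292/0.133)/(2πk) = 0.7864/(2π·0.0752) = 1.664 m·K/W
  R'_perlite = ln(0.464/0.292)/(2πk) = 0.4631/(2π·0.0554) = 1.330 m·K/W
ΣR = 3.006 m·K/W
ΔT = Q'·ΣR = 143 × 3.006 = 429.9 K
Heat flows outward, so T_out = T_in − ΔT = 459 − 429.9 = 29.1 °C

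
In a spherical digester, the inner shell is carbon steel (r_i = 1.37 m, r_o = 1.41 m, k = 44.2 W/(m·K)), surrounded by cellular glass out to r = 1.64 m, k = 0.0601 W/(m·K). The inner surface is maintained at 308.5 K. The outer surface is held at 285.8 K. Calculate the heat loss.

Q = 172 W

Series thermal resistances, inner to outer:
  R_carbon steel = (1/1.37 − 1/1.41)/(4πk) = 0.02071/(4π·44.2) = 3.728×10^-5 K/W
  R_cellular glass = (1/1.41 − 1/1.64)/(4πk) = 0.09946/(4π·0.0601) = 0.1317 K/W
ΣR = 3.728×10^-5 + 0.1317 = 0.1317 K/W
Q = ΔT/ΣR = (308.5 K − 285.8 K)/0.1317 = 172 W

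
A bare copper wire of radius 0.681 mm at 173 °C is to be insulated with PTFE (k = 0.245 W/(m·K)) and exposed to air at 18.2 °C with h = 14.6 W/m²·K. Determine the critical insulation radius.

For a cylinder, r_cr = k_ins/h = 0.245/14.6 = 0.0168 m = 1.68 cm

r_cr = 1.68 cm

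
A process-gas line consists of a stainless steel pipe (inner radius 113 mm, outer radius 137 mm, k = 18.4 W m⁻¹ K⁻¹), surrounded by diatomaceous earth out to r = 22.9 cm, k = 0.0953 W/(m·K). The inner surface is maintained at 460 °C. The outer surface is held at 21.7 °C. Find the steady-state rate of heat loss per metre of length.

Series thermal resistances, inner to outer:
  R'_stainless steel = ln(0.137/0.113)/(2πk) = 0.1926/(2π·18.4) = 0.001666 m·K/W
  R'_diatomaceous earth = ln(0.229/0.137)/(2πk) = 0.5137/(2π·0.0953) = 0.8580 m·K/W
ΣR = 0.001666 + 0.8580 = 0.8597 m·K/W
Q' = ΔT/ΣR = (460 °C − 21.7 °C)/0.8597 = 510 W/m

Q' = 510 W/m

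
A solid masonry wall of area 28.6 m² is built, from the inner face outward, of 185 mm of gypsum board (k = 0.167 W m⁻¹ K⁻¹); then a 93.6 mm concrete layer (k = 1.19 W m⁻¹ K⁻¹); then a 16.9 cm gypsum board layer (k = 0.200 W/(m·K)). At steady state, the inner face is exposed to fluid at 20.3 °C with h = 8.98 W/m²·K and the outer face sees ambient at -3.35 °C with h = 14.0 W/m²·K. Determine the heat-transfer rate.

Q = 305 W

Treat each layer as a resistance in series:
  R_conv,in = 1/(hA) = 1/(8.98·28.6) = 0.003894 K/W
  R_gypsum board = L/(kA) = 0.185/(0.167·28.6) = 0.03873 K/W
  R_concrete = L/(kA) = 0.0936/(1.19·28.6) = 0.002750 K/W
  R_gypsum board = L/(kA) = 0.169/(0.200·28.6) = 0.02955 K/W
  R_conv,out = 1/(hA) = 1/(14.0·28.6) = 0.002498 K/W
ΣR = 0.003894 + 0.03873 + 0.002750 + 0.02955 + 0.002498 = 0.07742 K/W
Q = ΔT/ΣR = (20.3 °C − -3.35 °C)/0.07742 = 305 W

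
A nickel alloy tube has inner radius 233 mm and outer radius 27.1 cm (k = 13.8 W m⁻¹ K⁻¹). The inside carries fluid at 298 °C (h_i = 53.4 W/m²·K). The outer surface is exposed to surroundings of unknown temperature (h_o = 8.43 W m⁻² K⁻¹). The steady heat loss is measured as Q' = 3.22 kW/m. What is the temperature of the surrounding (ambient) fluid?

T_out = 26.9 °C

Series resistances:
  R'_conv,in = 1/(2πr h) = 1/(2π·0.233·53.4) = 0.01279 m·K/W
  R'_nickel alloy = ln(0.271/0.233)/(2πk) = 0.1511/(2π·13.8) = 0.001742 m·K/W
  R'_conv,out = 1/(2πr h) = 1/(2π·0.271·8.43) = 0.06967 m·K/W
ΣR = 0.08420 m·K/W
ΔT = Q'·ΣR = 3220 × 0.08420 = 271.1 K
Heat flows outward, so T_out = T_in − ΔT = 298 − 271.1 = 26.9 °C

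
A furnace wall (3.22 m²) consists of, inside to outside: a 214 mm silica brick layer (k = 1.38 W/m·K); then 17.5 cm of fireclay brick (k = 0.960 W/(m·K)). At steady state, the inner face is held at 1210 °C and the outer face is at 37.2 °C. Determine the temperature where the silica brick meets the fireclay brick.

T = 671 °C

Resistance network (inner→outer):
  R_silica brick = L/(kA) = 0.214/(1.38·3.22) = 0.04816 K/W
  R_fireclay brick = L/(kA) = 0.175/(0.960·3.22) = 0.05661 K/W
ΣR = 0.04816 + 0.05661 = 0.1048 K/W
Q = ΔT/ΣR = (1210 °C − 37.2 °C)/0.1048 = 11190 W
From the inner boundary to the silica brick/fireclay brick interface, ΣR_partial = 0.04816 K/W.
T_interface = T_in − Q·ΣR_partial = 1210 °C − (11190)(0.04816) = 671 °C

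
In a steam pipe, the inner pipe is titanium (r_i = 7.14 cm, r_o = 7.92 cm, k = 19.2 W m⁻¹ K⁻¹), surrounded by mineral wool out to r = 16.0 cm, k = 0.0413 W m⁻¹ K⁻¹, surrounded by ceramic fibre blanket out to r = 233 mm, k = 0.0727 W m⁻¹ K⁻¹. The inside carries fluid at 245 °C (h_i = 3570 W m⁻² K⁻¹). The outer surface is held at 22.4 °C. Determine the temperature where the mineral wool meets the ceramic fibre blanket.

Resistance network (inner→outer):
  R'_conv,in = 1/(2πr h) = 1/(2π·0.0714·3570) = 6.244×10^-4 m·K/W
  R'_titanium = ln(0.0792/0.0714)/(2πk) = 0.1037/(2π·19.2) = 8.594×10^-4 m·K/W
  R'_mineral wool = ln(0.160/0.0792)/(2πk) = 0.7032/(2π·0.0413) = 2.710 m·K/W
  R'_ceramic fibre blanket = ln(0.233/0.160)/(2πk) = 0.3759/(2π·0.0727) = 0.8228 m·K/W
ΣR = 6.244×10^-4 + 8.594×10^-4 + 2.710 + 0.8228 = 3.534 m·K/W
Q' = ΔT/ΣR = (245 °C − 22.4 °C)/3.534 = 62.99 W/m
From the inner boundary to the mineral wool/ceramic fibre blanket interface, ΣR_partial = 2.711 m·K/W.
T_interface = T_in − Q'·ΣR_partial = 245 °C − (62.99)(2.711) = 74.2 °C

T = 74.2 °C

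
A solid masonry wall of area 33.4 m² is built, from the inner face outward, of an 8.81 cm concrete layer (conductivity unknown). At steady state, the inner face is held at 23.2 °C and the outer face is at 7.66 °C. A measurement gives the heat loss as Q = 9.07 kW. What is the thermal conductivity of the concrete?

ΣR = ΔT/Q = |23.2 − 7.66|/9070 = 0.001713 K/W
L/(kA) = 0.001713 ⇒ k = 0.0881/(0.001713·33.4) = 1.54 W/m·K

k = 1.54 W/m·K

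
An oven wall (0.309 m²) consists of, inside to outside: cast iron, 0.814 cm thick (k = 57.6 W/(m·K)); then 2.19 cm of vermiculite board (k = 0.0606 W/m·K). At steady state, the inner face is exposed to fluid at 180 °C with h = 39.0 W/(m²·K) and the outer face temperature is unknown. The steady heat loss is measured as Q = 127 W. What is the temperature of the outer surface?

T_out = 20.9 °C

Series resistances:
  R_conv,in = 1/(hA) = 1/(39.0·0.309) = 0.08298 K/W
  R_cast iron = L/(kA) = 0.00814/(57.6·0.309) = 4.573×10^-4 K/W
  R_vermiculite board = L/(kA) = 0.0219/(0.0606·0.309) = 1.170 K/W
ΣR = 1.253 K/W
ΔT = Q·ΣR = 127 × 1.253 = 159.1 K
Heat flows outward, so T_out = T_in − ΔT = 180 − 159.1 = 20.9 °C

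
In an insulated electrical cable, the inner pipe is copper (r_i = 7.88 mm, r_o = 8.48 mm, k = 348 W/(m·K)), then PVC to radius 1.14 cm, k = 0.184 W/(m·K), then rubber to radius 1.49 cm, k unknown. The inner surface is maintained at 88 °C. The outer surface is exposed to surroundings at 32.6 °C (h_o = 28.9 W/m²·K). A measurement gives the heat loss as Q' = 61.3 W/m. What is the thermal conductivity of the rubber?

ΣR = ΔT/Q' = |88 − 32.6|/61.3 = 0.9038 m·K/W
Known resistances:
  R'_copper = ln(0.00848/0.00788)/(2πk) = 0.07338/(2π·348) = 3.356×10^-5 m·K/W
  R'_PVC = ln(0.0114/0.00848)/(2πk) = 0.2959/(2π·0.184) = 0.2559 m·K/W
  R'_conv,out = 1/(2πr h) = 1/(2π·0.0149·28.9) = 0.3696 m·K/W
R_rubber = ΣR − ΣR_known = 0.9038 − 0.6255 = 0.2783 m·K/W
ln(r₂/r₁)/(2πk) = 0.2783 ⇒ k = 0.2677/(2π·0.2783) = 0.153 W/m·K

k = 0.153 W/m·K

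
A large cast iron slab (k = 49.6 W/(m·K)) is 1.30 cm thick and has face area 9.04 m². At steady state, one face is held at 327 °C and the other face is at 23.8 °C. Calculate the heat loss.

Q = kA·ΔT/L = 49.6 × 9.04 × |327 °C − 23.8 °C| / 0.0130 = 1.05×10^7 W

Q = 10500 kW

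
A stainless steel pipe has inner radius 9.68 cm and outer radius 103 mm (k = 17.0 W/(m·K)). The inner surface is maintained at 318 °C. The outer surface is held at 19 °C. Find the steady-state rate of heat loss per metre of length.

Q' = 2πk·ΔT/ln(r₂/r₁) = 2π × 17.0 × 299 / ln(0.103/0.0968) = 5.14×10^5 W/m

Q' = 514 kW/m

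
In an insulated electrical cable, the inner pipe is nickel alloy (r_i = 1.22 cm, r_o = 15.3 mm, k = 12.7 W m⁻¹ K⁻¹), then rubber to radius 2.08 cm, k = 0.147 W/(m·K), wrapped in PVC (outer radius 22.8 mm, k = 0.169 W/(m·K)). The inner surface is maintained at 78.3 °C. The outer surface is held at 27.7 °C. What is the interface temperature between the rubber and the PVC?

Series thermal resistances, inner to outer:
  R'_nickel alloy = ln(0.0153/0.0122)/(2πk) = 0.2264/(2π·12.7) = 0.002837 m·K/W
  R'_rubber = ln(0.0208/0.0153)/(2πk) = 0.3071/(2π·0.147) = 0.3325 m·K/W
  R'_PVC = ln(0.0228/0.0208)/(2πk) = 0.09181/(2π·0.169) = 0.08646 m·K/W
ΣR = 0.002837 + 0.3325 + 0.08646 = 0.4218 m·K/W
Q' = ΔT/ΣR = (78.3 °C − 27.7 °C)/0.4218 = 120.0 W/m
From the inner boundary to the rubber/PVC interface, ΣR_partial = 0.3353 m·K/W.
T_interface = T_in − Q'·ΣR_partial = 78.3 °C − (120.0)(0.3353) = 38.1 °C

T = 38.1 °C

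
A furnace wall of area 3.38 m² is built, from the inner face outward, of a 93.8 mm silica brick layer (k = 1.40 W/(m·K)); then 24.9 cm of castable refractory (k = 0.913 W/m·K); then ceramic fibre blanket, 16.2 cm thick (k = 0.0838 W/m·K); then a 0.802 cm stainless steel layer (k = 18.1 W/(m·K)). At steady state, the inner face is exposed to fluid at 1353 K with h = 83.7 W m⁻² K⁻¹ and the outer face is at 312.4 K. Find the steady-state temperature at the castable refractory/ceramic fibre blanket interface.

T = 1193 K

Treat each layer as a resistance in series:
  R_conv,in = 1/(hA) = 1/(83.7·3.38) = 0.003535 K/W
  R_silica brick = L/(kA) = 0.0938/(1.40·3.38) = 0.01982 K/W
  R_castable refractory = L/(kA) = 0.249/(0.913·3.38) = 0.08069 K/W
  R_ceramic fibre blanket = L/(kA) = 0.162/(0.0838·3.38) = 0.5719 K/W
  R_stainless steel = L/(kA) = 0.00802/(18.1·3.38) = 1.311×10^-4 K/W
ΣR = 0.003535 + 0.01982 + 0.08069 + 0.5719 + 1.311×10^-4 = 0.6761 K/W
Q = ΔT/ΣR = (1353 K − 312.4 K)/0.6761 = 1539 W
From the inner boundary to the castable refractory/ceramic fibre blanket interface, ΣR_partial = 0.1040 K/W.
T_interface = T_in − Q·ΣR_partial = 1353 K − (1539)(0.1040) = 1193 K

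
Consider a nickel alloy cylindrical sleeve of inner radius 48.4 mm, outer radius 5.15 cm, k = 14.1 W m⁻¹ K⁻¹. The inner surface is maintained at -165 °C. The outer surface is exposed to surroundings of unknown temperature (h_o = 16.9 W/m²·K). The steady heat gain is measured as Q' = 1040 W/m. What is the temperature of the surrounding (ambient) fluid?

Sum the resistances:
  R'_nickel alloy = ln(0.0515/0.0484)/(2πk) = 0.06208/(2π·14.1) = 7.008×10^-4 m·K/W
  R'_conv,out = 1/(2πr h) = 1/(2π·0.0515·16.9) = 0.1829 m·K/W
ΣR = 0.1836 m·K/W
ΔT = Q'·ΣR = 1040 × 0.1836 = 190.9 K
Heat flows inward, so T_out = T_in + ΔT = -165 + 190.9 = 25.9 °C

T_out = 25.9 °C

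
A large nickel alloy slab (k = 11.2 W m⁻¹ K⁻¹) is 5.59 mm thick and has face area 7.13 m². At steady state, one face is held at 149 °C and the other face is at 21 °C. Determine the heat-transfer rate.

Q = kA·ΔT/L = 11.2 × 7.13 × |149 °C − 21 °C| / 0.00559 = 1.83×10^6 W

Q = 1830 kW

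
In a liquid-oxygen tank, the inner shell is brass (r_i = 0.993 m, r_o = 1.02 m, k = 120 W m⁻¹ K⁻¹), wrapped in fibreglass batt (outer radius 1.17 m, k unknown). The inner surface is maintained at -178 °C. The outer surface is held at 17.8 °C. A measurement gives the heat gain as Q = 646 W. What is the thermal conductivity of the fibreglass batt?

k = 0.0330 W/m·K

ΣR = ΔT/Q = |-178 − 17.8|/646 = 0.3031 K/W
Known resistances:
  R_brass = (1/0.993 − 1/1.02)/(4πk) = 0.02666/(4π·120) = 1.768×10^-5 K/W
R_fibreglass batt = ΣR − ΣR_known = 0.3031 − 1.768×10^-5 = 0.3031 K/W
(1/r₁−1/r₂)/(4πk) = 0.3031 ⇒ k = 0.1257/(4π·0.3031) = 0.0330 W/m·K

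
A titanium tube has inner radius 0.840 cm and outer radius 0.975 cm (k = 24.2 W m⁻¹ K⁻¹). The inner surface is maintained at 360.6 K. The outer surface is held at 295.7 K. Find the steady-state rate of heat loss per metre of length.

Q' = 2πk·ΔT/ln(r₂/r₁) = 2π × 24.2 × 64.9 / ln(0.00975/0.00840) = 66200 W/m

Q' = 66200 W/m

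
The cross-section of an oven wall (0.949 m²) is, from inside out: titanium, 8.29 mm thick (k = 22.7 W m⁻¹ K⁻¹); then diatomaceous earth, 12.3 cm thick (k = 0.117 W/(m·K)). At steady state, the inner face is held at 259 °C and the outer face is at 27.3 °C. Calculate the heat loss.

Series thermal resistances, inner to outer:
  R_titanium = L/(kA) = 0.00829/(22.7·0.949) = 3.848×10^-4 K/W
  R_diatomaceous earth = L/(kA) = 0.123/(0.117·0.949) = 1.108 K/W
ΣR = 3.848×10^-4 + 1.108 = 1.108 K/W
Q = ΔT/ΣR = (259 °C − 27.3 °C)/1.108 = 209 W

Q = 209 W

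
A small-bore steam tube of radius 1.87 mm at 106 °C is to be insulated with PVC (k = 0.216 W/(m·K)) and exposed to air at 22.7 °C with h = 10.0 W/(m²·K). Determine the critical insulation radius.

For a cylinder, r_cr = k_ins/h = 0.216/10.0 = 0.0216 m = 2.16 cm

r_cr = 2.16 cm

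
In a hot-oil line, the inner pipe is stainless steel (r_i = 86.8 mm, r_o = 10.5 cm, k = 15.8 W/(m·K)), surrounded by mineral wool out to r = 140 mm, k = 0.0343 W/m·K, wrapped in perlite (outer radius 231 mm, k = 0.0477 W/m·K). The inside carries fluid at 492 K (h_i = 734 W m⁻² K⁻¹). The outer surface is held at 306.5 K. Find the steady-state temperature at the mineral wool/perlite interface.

Series thermal resistances, inner to outer:
  R'_conv,in = 1/(2πr h) = 1/(2π·0.0868·734) = 0.002498 m·K/W
  R'_stainless steel = ln(0.105/0.0868)/(2πk) = 0.1904/(2π·15.8) = 0.001917 m·K/W
  R'_mineral wool = ln(0.140/0.105)/(2πk) = 0.2877/(2π·0.0343) = 1.335 m·K/W
  R'_perlite = ln(0.231/0.140)/(2πk) = 0.5008/(2π·0.0477) = 1.671 m·K/W
ΣR = 0.002498 + 0.001917 + 1.335 + 1.671 = 3.010 m·K/W
Q' = ΔT/ΣR = (492 K − 306.5 K)/3.010 = 61.63 W/m
From the inner boundary to the mineral wool/perlite interface, ΣR_partial = 1.339 m·K/W.
T_interface = T_in − Q'·ΣR_partial = 492 K − (61.63)(1.339) = 409 K

T = 409 K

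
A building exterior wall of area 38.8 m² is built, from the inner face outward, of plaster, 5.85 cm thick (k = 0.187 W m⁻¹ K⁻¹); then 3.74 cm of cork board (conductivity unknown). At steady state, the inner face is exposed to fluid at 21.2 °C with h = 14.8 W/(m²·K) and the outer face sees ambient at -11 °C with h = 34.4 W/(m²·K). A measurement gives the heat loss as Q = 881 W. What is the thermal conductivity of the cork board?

ΣR = ΔT/Q = |21.2 − -11|/881 = 0.03655 K/W
Known resistances:
  R_conv,in = 1/(hA) = 1/(14.8·38.8) = 0.001741 K/W
  R_plaster = L/(kA) = 0.0585/(0.187·38.8) = 0.008063 K/W
  R_conv,out = 1/(hA) = 1/(34.4·38.8) = 7.492×10^-4 K/W
R_cork board = ΣR − ΣR_known = 0.03655 − 0.01055 = 0.02600 K/W
L/(kA) = 0.02600 ⇒ k = 0.0374/(0.02600·38.8) = 0.0371 W/m·K

k = 0.0371 W/m·K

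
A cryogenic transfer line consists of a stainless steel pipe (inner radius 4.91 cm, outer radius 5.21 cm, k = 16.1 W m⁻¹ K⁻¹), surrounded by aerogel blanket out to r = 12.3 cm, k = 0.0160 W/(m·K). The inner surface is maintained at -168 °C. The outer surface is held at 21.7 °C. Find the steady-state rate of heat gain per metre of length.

Q' = 22.2 W/m

Resistance network (inner→outer):
  R'_stainless steel = ln(0.0521/0.0491)/(2πk) = 0.05931/(2π·16.1) = 5.863×10^-4 m·K/W
  R'_aerogel blanket = ln(0.123/0.0521)/(2πk) = 0.8590/(2π·0.0160) = 8.545 m·K/W
ΣR = 5.863×10^-4 + 8.545 = 8.546 m·K/W
Q' = ΔT/ΣR = (-168 °C − 21.7 °C)/8.546 = -22.2 W/m
(Negative Q' ⇒ heat flows inward; heat gain = 22.2 W/m.)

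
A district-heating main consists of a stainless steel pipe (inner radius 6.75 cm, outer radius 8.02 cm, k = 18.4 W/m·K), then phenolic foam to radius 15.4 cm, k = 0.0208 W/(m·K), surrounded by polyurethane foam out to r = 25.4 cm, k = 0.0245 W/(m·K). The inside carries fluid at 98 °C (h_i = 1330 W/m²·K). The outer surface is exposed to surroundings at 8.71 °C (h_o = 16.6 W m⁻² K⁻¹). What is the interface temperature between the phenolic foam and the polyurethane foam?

Resistance network (inner→outer):
  R'_conv,in = 1/(2πr h) = 1/(2π·0.0675·1330) = 0.001773 m·K/W
  R'_stainless steel = ln(0.0802/0.0675)/(2πk) = 0.1724/(2π·18.4) = 0.001491 m·K/W
  R'_phenolic foam = ln(0.154/0.0802)/(2πk) = 0.6524/(2π·0.0208) = 4.992 m·K/W
  R'_polyurethane foam = ln(0.254/0.154)/(2πk) = 0.5004/(2π·0.0245) = 3.251 m·K/W
  R'_conv,out = 1/(2πr h) = 1/(2π·0.254·16.6) = 0.03775 m·K/W
ΣR = 0.001773 + 0.001491 + 4.992 + 3.251 + 0.03775 = 8.284 m·K/W
Q' = ΔT/ΣR = (98 °C − 8.71 °C)/8.284 = 10.78 W/m
From the inner boundary to the phenolic foam/polyurethane foam interface, ΣR_partial = 4.995 m·K/W.
T_interface = T_in − Q'·ΣR_partial = 98 °C − (10.78)(4.995) = 44.2 °C

T = 44.2 °C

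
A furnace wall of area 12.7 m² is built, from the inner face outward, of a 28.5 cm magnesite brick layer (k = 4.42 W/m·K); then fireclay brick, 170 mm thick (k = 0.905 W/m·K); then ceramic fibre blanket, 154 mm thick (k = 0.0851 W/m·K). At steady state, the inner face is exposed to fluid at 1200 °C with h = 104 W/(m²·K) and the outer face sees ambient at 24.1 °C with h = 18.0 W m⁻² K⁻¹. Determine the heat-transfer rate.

Treat each layer as a resistance in series:
  R_conv,in = 1/(hA) = 1/(104·12.7) = 7.571×10^-4 K/W
  R_magnesite brick = L/(kA) = 0.285/(4.42·12.7) = 0.005077 K/W
  R_fireclay brick = L/(kA) = 0.170/(0.905·12.7) = 0.01479 K/W
  R_ceramic fibre blanket = L/(kA) = 0.154/(0.0851·12.7) = 0.1425 K/W
  R_conv,out = 1/(hA) = 1/(18.0·12.7) = 0.004374 K/W
ΣR = 7.571×10^-4 + 0.005077 + 0.01479 + 0.1425 + 0.004374 = 0.1675 K/W
Q = ΔT/ΣR = (1200 °C − 24.1 °C)/0.1675 = 7020 W

Q = 7020 W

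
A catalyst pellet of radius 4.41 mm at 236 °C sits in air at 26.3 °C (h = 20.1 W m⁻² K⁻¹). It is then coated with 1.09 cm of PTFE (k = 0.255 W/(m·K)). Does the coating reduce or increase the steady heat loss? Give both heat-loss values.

Critical radius for a sphere: r_cr = 2k/h = 0.0254 m = 2.54 cm.
Outer radius after coating: r₂ = 0.00441 + 0.0109 = 0.01531 m.
Since r₁ < r_cr and r₂ ≤ r_cr, the coating moves toward the maximum at r_cr — heat loss rises.
Bare: R = 1/(4πr₁²h) = 203.6 K/W; Q = 209.7/203.6 = 1.03 W.
Coated: R = R_cond + R_conv = 67.27 K/W; Q = 209.7/67.27 = 3.12 W.

increases: 1.03 → 3.12 W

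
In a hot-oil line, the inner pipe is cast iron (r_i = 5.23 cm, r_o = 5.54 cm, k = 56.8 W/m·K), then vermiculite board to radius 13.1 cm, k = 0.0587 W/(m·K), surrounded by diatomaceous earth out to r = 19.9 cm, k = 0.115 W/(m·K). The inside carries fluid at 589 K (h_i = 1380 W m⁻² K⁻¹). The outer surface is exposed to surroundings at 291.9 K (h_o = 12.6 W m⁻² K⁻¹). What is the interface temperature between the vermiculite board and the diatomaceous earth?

Resistance network (inner→outer):
  R'_conv,in = 1/(2πr h) = 1/(2π·0.0523·1380) = 0.002205 m·K/W
  R'_cast iron = ln(0.0554/0.0523)/(2πk) = 0.05758/(2π·56.8) = 1.613×10^-4 m·K/W
  R'_vermiculite board = ln(0.131/0.0554)/(2πk) = 0.8606/(2π·0.0587) = 2.333 m·K/W
  R'_diatomaceous earth = ln(0.199/0.131)/(2πk) = 0.4181/(2π·0.115) = 0.5786 m·K/W
  R'_conv,out = 1/(2πr h) = 1/(2π·0.199·12.6) = 0.06347 m·K/W
ΣR = 0.002205 + 1.613×10^-4 + 2.333 + 0.5786 + 0.06347 = 2.977 m·K/W
Q' = ΔT/ΣR = (589 K − 291.9 K)/2.977 = 99.80 W/m
From the inner boundary to the vermiculite board/diatomaceous earth interface, ΣR_partial = 2.335 m·K/W.
T_interface = T_in − Q'·ΣR_partial = 589 K − (99.80)(2.335) = 356.0 K

T = 356.0 K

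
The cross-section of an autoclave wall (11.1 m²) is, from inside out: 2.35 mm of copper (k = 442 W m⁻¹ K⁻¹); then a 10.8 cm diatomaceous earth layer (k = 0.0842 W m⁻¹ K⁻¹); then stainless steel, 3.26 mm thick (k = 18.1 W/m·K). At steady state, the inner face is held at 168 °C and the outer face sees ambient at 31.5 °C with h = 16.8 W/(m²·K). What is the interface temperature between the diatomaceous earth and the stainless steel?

T = 37.6 °C

Treat each layer as a resistance in series:
  R_copper = L/(kA) = 0.00235/(442·11.1) = 4.790×10^-7 K/W
  R_diatomaceous earth = L/(kA) = 0.108/(0.0842·11.1) = 0.1156 K/W
  R_stainless steel = L/(kA) = 0.00326/(18.1·11.1) = 1.623×10^-5 K/W
  R_conv,out = 1/(hA) = 1/(16.8·11.1) = 0.005363 K/W
ΣR = 4.790×10^-7 + 0.1156 + 1.623×10^-5 + 0.005363 = 0.1210 K/W
Q = ΔT/ΣR = (168 °C − 31.5 °C)/0.1210 = 1128 W
From the inner boundary to the diatomaceous earth/stainless steel interface, ΣR_partial = 0.1156 K/W.
T_interface = T_in − Q·ΣR_partial = 168 °C − (1128)(0.1156) = 37.6 °C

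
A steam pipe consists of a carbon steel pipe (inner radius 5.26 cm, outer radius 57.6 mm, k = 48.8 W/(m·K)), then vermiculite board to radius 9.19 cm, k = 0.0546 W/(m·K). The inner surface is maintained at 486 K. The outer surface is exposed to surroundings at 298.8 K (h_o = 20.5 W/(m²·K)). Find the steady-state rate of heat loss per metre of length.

Q' = 129 W/m

Series thermal resistances, inner to outer:
  R'_carbon steel = ln(0.0576/0.0526)/(2πk) = 0.09081/(2π·48.8) = 2.962×10^-4 m·K/W
  R'_vermiculite board = ln(0.0919/0.0576)/(2πk) = 0.4672/(2π·0.0546) = 1.362 m·K/W
  R'_conv,out = 1/(2πr h) = 1/(2π·0.0919·20.5) = 0.08448 m·K/W
ΣR = 2.962×10^-4 + 1.362 + 0.08448 = 1.447 m·K/W
Q' = ΔT/ΣR = (486 K − 298.8 K)/1.447 = 129 W/m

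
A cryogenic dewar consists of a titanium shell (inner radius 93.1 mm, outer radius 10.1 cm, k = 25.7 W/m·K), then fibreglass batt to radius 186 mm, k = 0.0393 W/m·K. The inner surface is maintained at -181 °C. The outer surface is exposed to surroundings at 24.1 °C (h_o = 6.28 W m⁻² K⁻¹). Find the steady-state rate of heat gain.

Q = 21.5 W

Resistance network (inner→outer):
  R_titanium = (1/0.0931 − 1/0.101)/(4πk) = 0.8401/(4π·25.7) = 0.002601 K/W
  R_fibreglass batt = (1/0.101 − 1/0.186)/(4πk) = 4.525/(4π·0.0393) = 9.162 K/W
  R_conv,out = 1/(4πr²h) = 1/(4π·0.186²·6.28) = 0.3663 K/W
ΣR = 0.002601 + 9.162 + 0.3663 = 9.531 K/W
Q = ΔT/ΣR = (-181 °C − 24.1 °C)/9.531 = -21.5 W
(Negative Q ⇒ heat flows inward; heat gain = 21.5 W.)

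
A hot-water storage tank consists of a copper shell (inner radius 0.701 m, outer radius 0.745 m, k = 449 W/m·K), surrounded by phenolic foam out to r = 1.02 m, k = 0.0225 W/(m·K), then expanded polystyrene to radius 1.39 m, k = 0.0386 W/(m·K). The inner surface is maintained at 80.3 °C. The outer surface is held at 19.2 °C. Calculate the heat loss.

Treat each layer as a resistance in series:
  R_copper = (1/0.701 − 1/0.745)/(4πk) = 0.08425/(4π·449) = 1.493×10^-5 K/W
  R_phenolic foam = (1/0.745 − 1/1.02)/(4πk) = 0.3619/(4π·0.0225) = 1.280 K/W
  R_expanded polystyrene = (1/1.02 − 1/1.39)/(4πk) = 0.2610/(4π·0.0386) = 0.5380 K/W
ΣR = 1.493×10^-5 + 1.280 + 0.5380 = 1.818 K/W
Q = ΔT/ΣR = (80.3 °C − 19.2 °C)/1.818 = 33.6 W

Q = 33.6 W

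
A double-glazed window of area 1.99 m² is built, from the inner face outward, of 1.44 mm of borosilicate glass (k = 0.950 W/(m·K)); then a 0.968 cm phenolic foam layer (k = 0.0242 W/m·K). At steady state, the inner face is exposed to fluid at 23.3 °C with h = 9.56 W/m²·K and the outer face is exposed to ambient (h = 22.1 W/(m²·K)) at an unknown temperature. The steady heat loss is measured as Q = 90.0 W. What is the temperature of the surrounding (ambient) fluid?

Sum the resistances:
  R_conv,in = 1/(hA) = 1/(9.56·1.99) = 0.05256 K/W
  R_borosilicate glass = L/(kA) = 0.00144/(0.950·1.99) = 7.617×10^-4 K/W
  R_phenolic foam = L/(kA) = 0.00968/(0.0242·1.99) = 0.2010 K/W
  R_conv,out = 1/(hA) = 1/(22.1·1.99) = 0.02274 K/W
ΣR = 0.2771 K/W
ΔT = Q·ΣR = 90.0 × 0.2771 = 24.94 K
Heat flows outward, so T_out = T_in − ΔT = 23.3 − 24.94 = -1.64 °C

T_out = -1.64 °C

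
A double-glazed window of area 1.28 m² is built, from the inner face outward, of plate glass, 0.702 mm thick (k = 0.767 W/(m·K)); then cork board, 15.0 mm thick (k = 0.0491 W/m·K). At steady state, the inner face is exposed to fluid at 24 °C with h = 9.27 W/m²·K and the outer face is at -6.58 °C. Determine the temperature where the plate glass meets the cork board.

Resistance network (inner→outer):
  R_conv,in = 1/(hA) = 1/(9.27·1.28) = 0.08428 K/W
  R_plate glass = L/(kA) = 7.02×10^-4/(0.767·1.28) = 7.150×10^-4 K/W
  R_cork board = L/(kA) = 0.0150/(0.0491·1.28) = 0.2387 K/W
ΣR = 0.08428 + 7.150×10^-4 + 0.2387 = 0.3237 K/W
Q = ΔT/ΣR = (24 °C − -6.58 °C)/0.3237 = 94.47 W
From the inner boundary to the plate glass/cork board interface, ΣR_partial = 0.08499 K/W.
T_interface = T_in − Q·ΣR_partial = 24 °C − (94.47)(0.08499) = 16.0 °C

T = 16.0 °C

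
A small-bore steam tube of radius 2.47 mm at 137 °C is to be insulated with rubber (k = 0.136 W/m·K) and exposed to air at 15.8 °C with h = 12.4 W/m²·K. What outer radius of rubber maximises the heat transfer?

For a cylinder, r_cr = k_ins/h = 0.136/12.4 = 0.0110 m = 1.10 cm

r_cr = 1.10 cm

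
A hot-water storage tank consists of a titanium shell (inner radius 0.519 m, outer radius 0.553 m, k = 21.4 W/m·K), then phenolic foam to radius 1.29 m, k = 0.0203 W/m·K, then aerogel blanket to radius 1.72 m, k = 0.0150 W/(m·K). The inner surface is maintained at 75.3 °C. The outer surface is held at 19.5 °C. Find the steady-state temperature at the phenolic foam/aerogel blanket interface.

Resistance network (inner→outer):
  R_titanium = (1/0.519 − 1/0.553)/(4πk) = 0.1185/(4π·21.4) = 4.405×10^-4 K/W
  R_phenolic foam = (1/0.553 − 1/1.29)/(4πk) = 1.033/(4π·0.0203) = 4.050 K/W
  R_aerogel blanket = (1/1.29 − 1/1.72)/(4πk) = 0.1938/(4π·0.0150) = 1.028 K/W
ΣR = 4.405×10^-4 + 4.050 + 1.028 = 5.078 K/W
Q = ΔT/ΣR = (75.3 °C − 19.5 °C)/5.078 = 10.99 W
From the inner boundary to the phenolic foam/aerogel blanket interface, ΣR_partial = 4.050 K/W.
T_interface = T_in − Q·ΣR_partial = 75.3 °C − (10.99)(4.050) = 30.8 °C

T = 30.8 °C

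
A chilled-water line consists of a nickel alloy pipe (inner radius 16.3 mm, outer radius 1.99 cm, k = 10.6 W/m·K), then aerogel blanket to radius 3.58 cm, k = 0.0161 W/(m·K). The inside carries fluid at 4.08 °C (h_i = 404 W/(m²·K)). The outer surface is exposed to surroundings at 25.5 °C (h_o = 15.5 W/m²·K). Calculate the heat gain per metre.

Treat each layer as a resistance in series:
  R'_conv,in = 1/(2πr h) = 1/(2π·0.0163·404) = 0.02417 m·K/W
  R'_nickel alloy = ln(0.0199/0.0163)/(2πk) = 0.1996/(2π·10.6) = 0.002996 m·K/W
  R'_aerogel blanket = ln(0.0358/0.0199)/(2πk) = 0.5872/(2π·0.0161) = 5.805 m·K/W
  R'_conv,out = 1/(2πr h) = 1/(2π·0.0358·15.5) = 0.2868 m·K/W
ΣR = 0.02417 + 0.002996 + 5.805 + 0.2868 = 6.119 m·K/W
Q' = ΔT/ΣR = (4.08 °C − 25.5 °C)/6.119 = -3.50 W/m
(Negative Q' ⇒ heat flows inward; heat gain = 3.50 W/m.)

Q' = 3.50 W/m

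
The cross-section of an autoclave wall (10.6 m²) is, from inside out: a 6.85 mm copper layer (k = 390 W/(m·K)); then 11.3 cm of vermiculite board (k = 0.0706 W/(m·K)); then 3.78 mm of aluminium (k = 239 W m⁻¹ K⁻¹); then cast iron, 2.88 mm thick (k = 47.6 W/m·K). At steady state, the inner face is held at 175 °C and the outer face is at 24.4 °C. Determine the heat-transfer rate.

Resistance network (inner→outer):
  R_copper = L/(kA) = 0.00685/(390·10.6) = 1.657×10^-6 K/W
  R_vermiculite board = L/(kA) = 0.113/(0.0706·10.6) = 0.1510 K/W
  R_aluminium = L/(kA) = 0.00378/(239·10.6) = 1.492×10^-6 K/W
  R_cast iron = L/(kA) = 0.00288/(47.6·10.6) = 5.708×10^-6 K/W
ΣR = 1.657×10^-6 + 0.1510 + 1.492×10^-6 + 5.708×10^-6 = 0.1510 K/W
Q = ΔT/ΣR = (175 °C − 24.4 °C)/0.1510 = 997 W

Q = 997 W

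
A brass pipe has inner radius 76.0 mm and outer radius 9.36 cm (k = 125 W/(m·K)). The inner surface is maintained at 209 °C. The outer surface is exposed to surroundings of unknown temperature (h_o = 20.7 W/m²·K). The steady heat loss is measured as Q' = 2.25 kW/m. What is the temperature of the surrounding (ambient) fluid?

Series resistances:
  R'_brass = ln(0.0936/0.0760)/(2πk) = 0.2083/(2π·125) = 2.652×10^-4 m·K/W
  R'_conv,out = 1/(2πr h) = 1/(2π·0.0936·20.7) = 0.08214 m·K/W
ΣR = 0.08241 m·K/W
ΔT = Q'·ΣR = 2250 × 0.08241 = 185.4 K
Heat flows outward, so T_out = T_in − ΔT = 209 − 185.4 = 23.6 °C

T_out = 23.6 °C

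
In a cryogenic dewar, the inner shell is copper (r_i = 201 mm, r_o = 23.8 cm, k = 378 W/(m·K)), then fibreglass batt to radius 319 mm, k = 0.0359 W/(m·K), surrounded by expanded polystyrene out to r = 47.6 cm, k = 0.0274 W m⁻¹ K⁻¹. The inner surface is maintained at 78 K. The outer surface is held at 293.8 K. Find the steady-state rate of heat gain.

Treat each layer as a resistance in series:
  R_copper = (1/0.201 − 1/0.238)/(4πk) = 0.7734/(4π·378) = 1.628×10^-4 K/W
  R_fibreglass batt = (1/0.238 − 1/0.319)/(4πk) = 1.067/(4π·0.0359) = 2.365 K/W
  R_expanded polystyrene = (1/0.319 − 1/0.476)/(4πk) = 1.034/(4π·0.0274) = 3.003 K/W
ΣR = 1.628×10^-4 + 2.365 + 3.003 = 5.368 K/W
Q = ΔT/ΣR = (78 K − 293.8 K)/5.368 = -40.2 W
(Negative Q ⇒ heat flows inward; heat gain = 40.2 W.)

Q = 40.2 W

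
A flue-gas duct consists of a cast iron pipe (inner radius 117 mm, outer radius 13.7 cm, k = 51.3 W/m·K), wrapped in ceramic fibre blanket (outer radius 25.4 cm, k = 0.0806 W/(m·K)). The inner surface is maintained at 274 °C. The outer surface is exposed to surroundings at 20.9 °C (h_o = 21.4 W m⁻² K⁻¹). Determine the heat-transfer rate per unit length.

Q' = 203 W/m

Resistance network (inner→outer):
  R'_cast iron = ln(0.137/0.117)/(2πk) = 0.1578/(2π·51.3) = 4.896×10^-4 m·K/W
  R'_ceramic fibre blanket = ln(0.254/0.137)/(2πk) = 0.6174/(2π·0.0806) = 1.219 m·K/W
  R'_conv,out = 1/(2πr h) = 1/(2π·0.254·21.4) = 0.02928 m·K/W
ΣR = 4.896×10^-4 + 1.219 + 0.02928 = 1.249 m·K/W
Q' = ΔT/ΣR = (274 °C − 20.9 °C)/1.249 = 203 W/m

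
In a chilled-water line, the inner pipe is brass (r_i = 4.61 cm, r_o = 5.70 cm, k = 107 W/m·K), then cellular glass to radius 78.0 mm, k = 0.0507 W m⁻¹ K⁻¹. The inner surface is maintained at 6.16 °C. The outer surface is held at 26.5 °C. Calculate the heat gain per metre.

Q' = 20.7 W/m

Treat each layer as a resistance in series:
  R'_brass = ln(0.0570/0.0461)/(2πk) = 0.2122/(2π·107) = 3.157×10^-4 m·K/W
  R'_cellular glass = ln(0.0780/0.0570)/(2πk) = 0.3137/(2π·0.0507) = 0.9846 m·K/W
ΣR = 3.157×10^-4 + 0.9846 = 0.9849 m·K/W
Q' = ΔT/ΣR = (6.16 °C − 26.5 °C)/0.9849 = -20.7 W/m
(Negative Q' ⇒ heat flows inward; heat gain = 20.7 W/m.)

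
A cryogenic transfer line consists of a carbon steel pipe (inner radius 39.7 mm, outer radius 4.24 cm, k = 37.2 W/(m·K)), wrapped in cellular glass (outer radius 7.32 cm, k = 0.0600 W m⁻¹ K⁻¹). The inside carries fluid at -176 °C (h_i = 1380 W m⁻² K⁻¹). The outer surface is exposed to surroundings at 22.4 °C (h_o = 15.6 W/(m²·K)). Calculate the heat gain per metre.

Series thermal resistances, inner to outer:
  R'_conv,in = 1/(2πr h) = 1/(2π·0.0397·1380) = 0.002905 m·K/W
  R'_carbon steel = ln(0.0424/0.0397)/(2πk) = 0.06580/(2π·37.2) = 2.815×10^-4 m·K/W
  R'_cellular glass = ln(0.0732/0.0424)/(2πk) = 0.5460/(2π·0.0600) = 1.448 m·K/W
  R'_conv,out = 1/(2πr h) = 1/(2π·0.0732·15.6) = 0.1394 m·K/W
ΣR = 0.002905 + 2.815×10^-4 + 1.448 + 0.1394 = 1.591 m·K/W
Q' = ΔT/ΣR = (-176 °C − 22.4 °C)/1.591 = -125 W/m
(Negative Q' ⇒ heat flows inward; heat gain = 125 W/m.)

Q' = 125 W/m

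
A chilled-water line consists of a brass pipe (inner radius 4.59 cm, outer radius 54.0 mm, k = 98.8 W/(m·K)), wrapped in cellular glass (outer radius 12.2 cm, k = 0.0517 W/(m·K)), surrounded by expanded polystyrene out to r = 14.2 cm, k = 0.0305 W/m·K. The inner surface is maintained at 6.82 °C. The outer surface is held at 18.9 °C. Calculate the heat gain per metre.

Series thermal resistances, inner to outer:
  R'_brass = ln(0.0540/0.0459)/(2πk) = 0.1625/(2π·98.8) = 2.618×10^-4 m·K/W
  R'_cellular glass = ln(0.122/0.0540)/(2πk) = 0.8150/(2π·0.0517) = 2.509 m·K/W
  R'_expanded polystyrene = ln(0.142/0.122)/(2πk) = 0.1518/(2π·0.0305) = 0.7922 m·K/W
ΣR = 2.618×10^-4 + 2.509 + 0.7922 = 3.301 m·K/W
Q' = ΔT/ΣR = (6.82 °C − 18.9 °C)/3.301 = -3.66 W/m
(Negative Q' ⇒ heat flows inward; heat gain = 3.66 W/m.)

Q' = 3.66 W/m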